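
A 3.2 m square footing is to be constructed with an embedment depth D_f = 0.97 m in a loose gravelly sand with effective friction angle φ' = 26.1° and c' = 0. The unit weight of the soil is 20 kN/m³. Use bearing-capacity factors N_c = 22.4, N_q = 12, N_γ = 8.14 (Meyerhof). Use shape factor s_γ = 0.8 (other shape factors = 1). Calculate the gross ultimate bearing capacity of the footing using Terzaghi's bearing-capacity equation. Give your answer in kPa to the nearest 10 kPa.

q_ult ≈ 440 kPa

Overburden at base level: q = 20 × 0.97 = 19.4 kPa.
Surcharge term q·N_q = 19.4 × 12 = 232.8 kPa; self-weight term 0.5·γ·B·N_γ·s_γ = 0.5 × 20 × 3.2 × 8.14 × 0.8 = 208.38 kPa.
q_ult = 232.8 + 208.38 = 441.18 kPa.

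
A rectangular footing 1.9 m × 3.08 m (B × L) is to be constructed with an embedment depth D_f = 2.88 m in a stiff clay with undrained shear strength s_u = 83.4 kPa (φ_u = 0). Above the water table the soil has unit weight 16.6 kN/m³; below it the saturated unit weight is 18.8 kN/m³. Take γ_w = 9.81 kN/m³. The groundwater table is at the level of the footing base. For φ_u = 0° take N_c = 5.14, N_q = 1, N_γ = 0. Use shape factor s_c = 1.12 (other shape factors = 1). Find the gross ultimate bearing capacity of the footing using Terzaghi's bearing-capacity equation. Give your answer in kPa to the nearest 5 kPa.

q_ult ≈ 530 kPa

q = γ·D_f = 16.6 × 2.88 = 47.808 kPa.
c·N_c·s_c = 83.4 × 5.14 × 1.12 = 480.12 kPa
q·N_q = 47.808 × 1 = 47.808 kPa
q_ult = 480.12 + 47.808 = 527.93 kPa.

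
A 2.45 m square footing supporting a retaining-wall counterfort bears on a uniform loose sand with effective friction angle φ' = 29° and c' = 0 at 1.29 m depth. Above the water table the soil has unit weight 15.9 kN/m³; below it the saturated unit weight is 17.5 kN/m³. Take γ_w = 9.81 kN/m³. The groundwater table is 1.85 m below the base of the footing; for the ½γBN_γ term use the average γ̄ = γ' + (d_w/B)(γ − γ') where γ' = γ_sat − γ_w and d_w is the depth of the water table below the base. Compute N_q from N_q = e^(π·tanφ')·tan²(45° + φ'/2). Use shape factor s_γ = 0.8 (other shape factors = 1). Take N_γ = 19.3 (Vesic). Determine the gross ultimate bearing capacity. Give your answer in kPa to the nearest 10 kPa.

q_ult ≈ 600 kPa

tan29° = 0.5543, so N_q = e^(π×0.5543)·tan²(59.5°) = 5.705 × 2.882 = 16.44.
Effective surcharge at the founding depth q = γ·D_f = 15.9 × 1.29 = 20.511 kPa.
With d_w = 1.85 m < B, γ̄ = 7.69 + (1.85/2.45) × (15.9 − 7.69) = 13.889 kN/m³.
q_ult = q·N_q + 0.5·γ·B·N_γ·s_γ
     = 20.511 × 16.443 + 0.5 × 13.889 × 2.45 × 19.3 × 0.8
     = 337.27 + 262.7 = 599.97 kPa.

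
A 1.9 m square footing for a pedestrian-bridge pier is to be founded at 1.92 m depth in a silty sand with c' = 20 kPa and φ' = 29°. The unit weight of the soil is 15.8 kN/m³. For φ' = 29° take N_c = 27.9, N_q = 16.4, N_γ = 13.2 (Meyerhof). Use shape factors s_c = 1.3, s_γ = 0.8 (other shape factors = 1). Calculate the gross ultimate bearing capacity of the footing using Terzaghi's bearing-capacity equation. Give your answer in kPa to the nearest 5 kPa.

q = γ·D_f = 15.8 × 1.92 = 30.336 kPa.
c·N_c·s_c = 20 × 27.9 × 1.3 = 725.4 kPa
q·N_q = 30.336 × 16.4 = 497.51 kPa
0.5·γ·B·N_γ·s_γ = 0.5 × 15.8 × 1.9 × 13.2 × 0.8 = 158.51 kPa
q_ult = 725.4 + 497.51 + 158.51 = 1381.4 kPa.

q_ult ≈ 1380 kPa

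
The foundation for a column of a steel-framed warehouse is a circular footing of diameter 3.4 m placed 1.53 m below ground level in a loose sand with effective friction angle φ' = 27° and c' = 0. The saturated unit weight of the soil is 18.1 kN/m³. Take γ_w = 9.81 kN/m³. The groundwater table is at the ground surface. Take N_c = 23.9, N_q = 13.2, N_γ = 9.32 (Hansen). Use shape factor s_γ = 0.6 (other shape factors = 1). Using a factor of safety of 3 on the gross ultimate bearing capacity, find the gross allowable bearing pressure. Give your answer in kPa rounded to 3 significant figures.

q_all ≈ 82.1 kPa

Water table at ground surface, so effective unit weight γ' = 18.1 − 9.81 = 8.29 kN/m³ is used throughout; overburden q = 8.29 × 1.53 = 12.684 kPa; the same γ' applies in the ½γBN_γ term.
Surcharge term q·N_q = 12.684 × 13.2 = 167.42 kPa; self-weight term 0.5·γ·B·N_γ·s_γ = 0.5 × 8.29 × 3.4 × 9.32 × 0.6 = 78.808 kPa.
q_ult = 167.42 + 78.808 = 246.23 kPa.
q_all = 246.23 / 3 = 82.078 kPa.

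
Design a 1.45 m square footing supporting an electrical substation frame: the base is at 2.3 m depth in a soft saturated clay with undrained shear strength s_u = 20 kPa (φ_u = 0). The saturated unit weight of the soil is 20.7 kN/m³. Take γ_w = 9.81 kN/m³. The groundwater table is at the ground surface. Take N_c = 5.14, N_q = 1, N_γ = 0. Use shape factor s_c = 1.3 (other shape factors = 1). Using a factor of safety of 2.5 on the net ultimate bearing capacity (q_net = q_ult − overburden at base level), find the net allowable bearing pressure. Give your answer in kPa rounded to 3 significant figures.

γ' = 20.7 − 9.81 = 10.89 kN/m³ (submerged throughout). q = 10.89 × 2.3 = 25.047 kPa.
c·N_c·s_c = 20 × 5.14 × 1.3 = 133.64 kPa
q·N_q = 25.047 × 1 = 25.047 kPa
q_ult = 133.64 + 25.047 = 158.69 kPa.
q_net = 158.69 − 25.047 = 133.64 kPa.
q_all(net) = 133.64 / 2.5 = 53.456 kPa.

q_all(net) ≈ 53.5 kPa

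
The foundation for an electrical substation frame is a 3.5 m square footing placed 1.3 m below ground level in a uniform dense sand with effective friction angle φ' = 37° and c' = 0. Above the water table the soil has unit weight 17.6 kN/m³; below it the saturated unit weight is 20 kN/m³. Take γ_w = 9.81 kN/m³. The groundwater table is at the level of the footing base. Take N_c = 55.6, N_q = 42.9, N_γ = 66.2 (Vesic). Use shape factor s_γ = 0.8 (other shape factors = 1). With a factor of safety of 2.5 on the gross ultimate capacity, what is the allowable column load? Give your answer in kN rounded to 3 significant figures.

P_all ≈ 9440 kN

Overburden at base level: q = 17.6 × 1.3 = 22.88 kPa.
Below the base the soil is submerged, so the ½γBN_γ term uses γ' = 20 − 9.81 = 10.19 kN/m³.
Surcharge term q·N_q = 22.88 × 42.9 = 981.55 kPa; self-weight term 0.5·γ·B·N_γ·s_γ = 0.5 × 10.19 × 3.5 × 66.2 × 0.8 = 944.41 kPa.
q_ult = 981.55 + 944.41 = 1926 kPa.
Gross allowable pressure q_all = 1926 / 2.5 = 770.38 kPa.
Footing area = 12.25 m², so allowable column load = 770.38 × 12.25 = 9437.2 kN.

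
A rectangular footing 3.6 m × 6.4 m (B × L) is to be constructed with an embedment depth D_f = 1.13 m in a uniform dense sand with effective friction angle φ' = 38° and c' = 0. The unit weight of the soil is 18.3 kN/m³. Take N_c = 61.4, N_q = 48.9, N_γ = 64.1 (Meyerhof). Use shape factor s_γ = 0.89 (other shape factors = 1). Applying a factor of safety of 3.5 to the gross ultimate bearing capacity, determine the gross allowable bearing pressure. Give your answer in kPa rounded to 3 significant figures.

Overburden at base level: q = 18.3 × 1.13 = 20.679 kPa.
Surcharge term q·N_q = 20.679 × 48.9 = 1011.2 kPa; self-weight term 0.5·γ·B·N_γ·s_γ = 0.5 × 18.3 × 3.6 × 64.1 × 0.89 = 1879.2 kPa.
q_ult = 1011.2 + 1879.2 = 2890.4 kPa.
q_all = q_ult / FS = 2890.4 / 3.5 = 825.83 kPa.

q_all ≈ 826 kPa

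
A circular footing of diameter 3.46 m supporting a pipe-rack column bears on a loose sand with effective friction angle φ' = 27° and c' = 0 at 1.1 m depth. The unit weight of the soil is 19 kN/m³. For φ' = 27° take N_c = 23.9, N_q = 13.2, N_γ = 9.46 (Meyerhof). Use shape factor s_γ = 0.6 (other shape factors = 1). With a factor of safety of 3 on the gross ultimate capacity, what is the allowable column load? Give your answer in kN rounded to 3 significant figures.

Overburden at base level: q = 19 × 1.1 = 20.9 kPa.
Surcharge term q·N_q = 20.9 × 13.2 = 275.88 kPa; self-weight term 0.5·γ·B·N_γ·s_γ = 0.5 × 19 × 3.46 × 9.46 × 0.6 = 186.57 kPa.
q_ult = 275.88 + 186.57 = 462.45 kPa.
Gross allowable pressure q_all = 462.45 / 3 = 154.15 kPa.
Footing area = 9.4025 m², so allowable column load = 154.15 × 9.4025 = 1449.4 kN.

P_all ≈ 1450 kN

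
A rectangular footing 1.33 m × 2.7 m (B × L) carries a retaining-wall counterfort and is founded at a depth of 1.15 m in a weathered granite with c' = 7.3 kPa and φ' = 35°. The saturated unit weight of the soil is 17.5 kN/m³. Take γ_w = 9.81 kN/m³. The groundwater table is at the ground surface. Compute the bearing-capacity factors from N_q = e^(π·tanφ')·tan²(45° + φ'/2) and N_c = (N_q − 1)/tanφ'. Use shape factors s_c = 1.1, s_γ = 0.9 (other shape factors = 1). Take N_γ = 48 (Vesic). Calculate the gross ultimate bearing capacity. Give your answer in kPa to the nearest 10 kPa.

tan35° = 0.7002, so N_q = e^(π×0.7002)·tan²(62.5°) = 9.023 × 3.69 = 33.3.
N_c = (33.3 − 1)/tan35° = 46.12.
γ' = 17.5 − 9.81 = 7.69 kN/m³ (submerged throughout). q = 7.69 × 1.15 = 8.8435 kPa; the same γ' applies in the ½γBN_γ term.
c·N_c·s_c = 7.3 × 46.124 × 1.1 = 370.37 kPa
q·N_q = 8.8435 × 33.296 = 294.45 kPa
0.5·γ·B·N_γ·s_γ = 0.5 × 7.69 × 1.33 × 48 × 0.9 = 220.92 kPa
q_ult = 370.37 + 294.45 + 220.92 = 885.74 kPa.

q_ult ≈ 890 kPa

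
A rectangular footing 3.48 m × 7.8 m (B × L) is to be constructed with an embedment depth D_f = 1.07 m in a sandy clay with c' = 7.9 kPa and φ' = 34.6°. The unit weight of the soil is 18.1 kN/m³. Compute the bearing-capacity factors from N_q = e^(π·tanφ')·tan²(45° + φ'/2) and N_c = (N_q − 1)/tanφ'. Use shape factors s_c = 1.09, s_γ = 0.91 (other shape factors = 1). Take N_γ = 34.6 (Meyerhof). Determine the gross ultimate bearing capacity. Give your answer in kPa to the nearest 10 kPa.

tan34.6° = 0.6899, so N_q = e^(π×0.6899)·tan²(62.3°) = 8.734 × 3.628 = 31.69.
N_c = (31.69 − 1)/tan34.6° = 44.48.
Overburden at base level: q = 18.1 × 1.07 = 19.367 kPa.
Cohesion term c·N_c·s_c = 7.9 × 44.483 × 1.09 = 383.05 kPa; surcharge term q·N_q = 19.367 × 31.687 = 613.68 kPa; self-weight term 0.5·γ·B·N_γ·s_γ = 0.5 × 18.1 × 3.48 × 34.6 × 0.91 = 991.62 kPa.
q_ult = 383.05 + 613.68 + 991.62 = 1988.4 kPa.

q_ult ≈ 1990 kPa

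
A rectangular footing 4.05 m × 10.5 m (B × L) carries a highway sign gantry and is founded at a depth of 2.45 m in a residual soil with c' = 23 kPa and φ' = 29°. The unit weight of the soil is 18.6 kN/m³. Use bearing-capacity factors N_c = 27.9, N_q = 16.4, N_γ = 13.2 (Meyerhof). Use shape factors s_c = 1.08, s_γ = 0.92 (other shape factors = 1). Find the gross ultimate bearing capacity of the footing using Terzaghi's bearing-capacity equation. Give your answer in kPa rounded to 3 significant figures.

Overburden at base level: q = 18.6 × 2.45 = 45.57 kPa.
Cohesion term c·N_c·s_c = 23 × 27.9 × 1.08 = 693.04 kPa; surcharge term q·N_q = 45.57 × 16.4 = 747.35 kPa; self-weight term 0.5·γ·B·N_γ·s_γ = 0.5 × 18.6 × 4.05 × 13.2 × 0.92 = 457.4 kPa.
q_ult = 693.04 + 747.35 + 457.4 = 1897.8 kPa.

q_ult ≈ 1900 kPa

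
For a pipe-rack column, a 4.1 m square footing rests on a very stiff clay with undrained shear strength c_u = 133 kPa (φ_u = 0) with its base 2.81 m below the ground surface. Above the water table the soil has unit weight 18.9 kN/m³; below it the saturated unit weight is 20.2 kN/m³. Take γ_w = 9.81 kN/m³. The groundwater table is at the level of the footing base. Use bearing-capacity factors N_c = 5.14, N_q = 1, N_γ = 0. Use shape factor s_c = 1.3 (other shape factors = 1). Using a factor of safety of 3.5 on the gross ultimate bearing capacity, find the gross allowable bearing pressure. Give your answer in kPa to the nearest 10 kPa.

Effective surcharge at the founding depth q = γ·D_f = 18.9 × 2.81 = 53.109 kPa.
q_ult = c·N_c·s_c + q·N_q
     = 133 × 5.14 × 1.3 + 53.109 × 1
     = 888.71 + 53.109 = 941.82 kPa.
q_all = 941.82 / 3.5 = 269.09 kPa.

q_all ≈ 270 kPa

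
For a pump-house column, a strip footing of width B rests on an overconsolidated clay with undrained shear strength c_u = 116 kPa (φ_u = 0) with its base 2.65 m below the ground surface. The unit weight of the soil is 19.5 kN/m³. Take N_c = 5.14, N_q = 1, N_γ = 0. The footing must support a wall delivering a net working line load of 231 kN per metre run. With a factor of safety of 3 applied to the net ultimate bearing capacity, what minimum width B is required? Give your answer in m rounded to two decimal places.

Overburden at base level: q = 19.5 × 2.65 = 51.675 kPa.
Cohesion term c·N_c = 116 × 5.14 = 596.24 kPa; surcharge term q·N_q = 51.675 × 1 = 51.675 kPa.
q_ult = 596.24 + 51.675 = 647.91 kPa.
For φ = 0 the ½γBN_γ term vanishes, so q_ult is independent of B. q_net = 647.91 − 51.675 = 596.24 kPa; q_all(net) = 596.24/3 = 198.75 kPa.
Required width B = w / q_all(net) = 231 / 198.75 = 1.162 m.

B = 1.16 m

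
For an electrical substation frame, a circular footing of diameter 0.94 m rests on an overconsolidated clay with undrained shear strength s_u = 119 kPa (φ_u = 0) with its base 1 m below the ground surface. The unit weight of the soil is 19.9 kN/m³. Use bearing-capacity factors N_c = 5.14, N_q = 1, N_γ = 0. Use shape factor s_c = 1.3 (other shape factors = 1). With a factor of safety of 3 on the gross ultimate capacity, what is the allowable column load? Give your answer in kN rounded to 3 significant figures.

Overburden at base level: q = 19.9 × 1 = 19.9 kPa.
Cohesion term c·N_c·s_c = 119 × 5.14 × 1.3 = 795.16 kPa; surcharge term q·N_q = 19.9 × 1 = 19.9 kPa.
q_ult = 795.16 + 19.9 = 815.06 kPa.
Gross allowable pressure q_all = 815.06 / 3 = 271.69 kPa.
Footing area = 0.694 m², so allowable column load = 271.69 × 0.694 = 188.55 kN.

P_all ≈ 189 kN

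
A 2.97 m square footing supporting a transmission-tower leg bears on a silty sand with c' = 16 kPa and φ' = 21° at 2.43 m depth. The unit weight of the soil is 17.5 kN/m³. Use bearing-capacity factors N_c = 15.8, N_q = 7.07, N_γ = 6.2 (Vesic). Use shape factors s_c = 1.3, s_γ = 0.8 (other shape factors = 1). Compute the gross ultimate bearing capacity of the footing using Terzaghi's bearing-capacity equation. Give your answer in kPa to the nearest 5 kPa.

Overburden at base level: q = 17.5 × 2.43 = 42.525 kPa.
Cohesion term c·N_c·s_c = 16 × 15.8 × 1.3 = 328.64 kPa; surcharge term q·N_q = 42.525 × 7.07 = 300.65 kPa; self-weight term 0.5·γ·B·N_γ·s_γ = 0.5 × 17.5 × 2.97 × 6.2 × 0.8 = 128.9 kPa.
q_ult = 328.64 + 300.65 + 128.9 = 758.19 kPa.

q_ult ≈ 760 kPa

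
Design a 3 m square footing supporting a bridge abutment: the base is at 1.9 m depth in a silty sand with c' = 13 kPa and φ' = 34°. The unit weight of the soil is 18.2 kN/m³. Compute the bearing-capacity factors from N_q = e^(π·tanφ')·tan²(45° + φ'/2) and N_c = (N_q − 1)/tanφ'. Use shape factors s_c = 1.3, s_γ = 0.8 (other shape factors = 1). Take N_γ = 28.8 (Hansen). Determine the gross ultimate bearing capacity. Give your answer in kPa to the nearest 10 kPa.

q_ult ≈ 2360 kPa

tan34° = 0.6745, so N_q = e^(π×0.6745)·tan²(62°) = 8.323 × 3.537 = 29.44.
N_c = (29.44 − 1)/tan34° = 42.16.
Overburden at base level: q = 18.2 × 1.9 = 34.58 kPa.
Cohesion term c·N_c·s_c = 13 × 42.164 × 1.3 = 712.57 kPa; surcharge term q·N_q = 34.58 × 29.44 = 1018 kPa; self-weight term 0.5·γ·B·N_γ·s_γ = 0.5 × 18.2 × 3 × 28.8 × 0.8 = 628.99 kPa.
q_ult = 712.57 + 1018 + 628.99 = 2359.6 kPa.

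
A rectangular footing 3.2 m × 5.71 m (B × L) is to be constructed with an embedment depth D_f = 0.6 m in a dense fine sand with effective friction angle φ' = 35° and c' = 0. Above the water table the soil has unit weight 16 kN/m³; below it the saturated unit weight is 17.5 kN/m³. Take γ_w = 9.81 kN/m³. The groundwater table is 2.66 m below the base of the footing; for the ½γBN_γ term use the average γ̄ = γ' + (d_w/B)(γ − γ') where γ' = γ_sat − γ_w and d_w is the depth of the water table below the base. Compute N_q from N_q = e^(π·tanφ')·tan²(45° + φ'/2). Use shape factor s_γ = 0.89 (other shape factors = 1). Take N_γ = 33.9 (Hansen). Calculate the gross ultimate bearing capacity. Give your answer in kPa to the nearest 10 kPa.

tan35° = 0.7002, so N_q = e^(π×0.7002)·tan²(62.5°) = 9.023 × 3.69 = 33.3.
Effective surcharge at the founding depth q = γ·D_f = 16 × 0.6 = 9.6 kPa.
With d_w = 2.66 m < B, γ̄ = 7.69 + (2.66/3.2) × (16 − 7.69) = 14.598 kN/m³.
q_ult = q·N_q + 0.5·γ·B·N_γ·s_γ
     = 9.6 × 33.296 + 0.5 × 14.598 × 3.2 × 33.9 × 0.89
     = 319.64 + 704.68 = 1024.3 kPa.

q_ult ≈ 1020 kPa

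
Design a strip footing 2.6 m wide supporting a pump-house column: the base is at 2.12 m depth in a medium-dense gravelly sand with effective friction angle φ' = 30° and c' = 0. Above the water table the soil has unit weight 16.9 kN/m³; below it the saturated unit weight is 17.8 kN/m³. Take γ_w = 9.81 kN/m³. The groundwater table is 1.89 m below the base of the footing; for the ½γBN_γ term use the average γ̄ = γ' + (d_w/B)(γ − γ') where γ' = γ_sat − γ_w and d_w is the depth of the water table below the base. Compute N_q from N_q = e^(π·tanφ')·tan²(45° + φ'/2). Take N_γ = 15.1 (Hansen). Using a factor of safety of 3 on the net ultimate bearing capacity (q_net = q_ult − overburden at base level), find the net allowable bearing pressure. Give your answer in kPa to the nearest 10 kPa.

N_q = e^(π·tan30°)·tan²(60°) = 18.4.
Effective surcharge at the founding depth q = γ·D_f = 16.9 × 2.12 = 35.828 kPa.
With d_w = 1.89 m < B, γ̄ = 7.99 + (1.89/2.6) × (16.9 − 7.99) = 14.467 kN/m³.
q_ult = q·N_q + 0.5·γ·B·N_γ
     = 35.828 × 18.401 + 0.5 × 14.467 × 2.6 × 15.1
     = 659.28 + 283.98 = 943.26 kPa.
q_net = 943.26 − 35.828 = 907.43 kPa.
q_all(net) = 907.43 / 3 = 302.48 kPa.

q_all(net) ≈ 300 kPa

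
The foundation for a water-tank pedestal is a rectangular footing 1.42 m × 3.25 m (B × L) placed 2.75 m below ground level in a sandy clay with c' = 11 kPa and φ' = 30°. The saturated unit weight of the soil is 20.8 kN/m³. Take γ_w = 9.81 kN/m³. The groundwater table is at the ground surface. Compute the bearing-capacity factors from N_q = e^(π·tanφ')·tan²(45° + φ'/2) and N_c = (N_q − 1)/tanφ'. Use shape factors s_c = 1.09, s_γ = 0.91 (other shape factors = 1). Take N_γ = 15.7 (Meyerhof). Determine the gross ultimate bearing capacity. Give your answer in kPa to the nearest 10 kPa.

tan30° = 0.5774, so N_q = e^(π×0.5774)·tan²(60°) = 6.134 × 3.0 = 18.4.
N_c = (18.4 − 1)/tan30° = 30.14.
Water table at ground surface, so effective unit weight γ' = 20.8 − 9.81 = 10.99 kN/m³ is used throughout; overburden q = 10.99 × 2.75 = 30.223 kPa; the same γ' applies in the ½γBN_γ term.
Cohesion term c·N_c·s_c = 11 × 30.14 × 1.09 = 361.37 kPa; surcharge term q·N_q = 30.223 × 18.401 = 556.13 kPa; self-weight term 0.5·γ·B·N_γ·s_γ = 0.5 × 10.99 × 1.42 × 15.7 × 0.91 = 111.48 kPa.
q_ult = 361.37 + 556.13 + 111.48 = 1029 kPa.

q_ult ≈ 1030 kPa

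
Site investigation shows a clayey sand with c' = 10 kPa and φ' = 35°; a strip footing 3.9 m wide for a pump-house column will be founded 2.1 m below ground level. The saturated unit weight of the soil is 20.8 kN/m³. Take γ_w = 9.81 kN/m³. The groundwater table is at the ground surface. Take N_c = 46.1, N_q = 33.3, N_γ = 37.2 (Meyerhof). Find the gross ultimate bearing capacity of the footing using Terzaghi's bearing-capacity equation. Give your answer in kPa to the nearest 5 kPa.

q_ult ≈ 2025 kPa

Water table at ground surface, so effective unit weight γ' = 20.8 − 9.81 = 10.99 kN/m³ is used throughout; overburden q = 10.99 × 2.1 = 23.079 kPa; the same γ' applies in the ½γBN_γ term.
Cohesion term c·N_c = 10 × 46.1 = 461 kPa; surcharge term q·N_q = 23.079 × 33.3 = 768.53 kPa; self-weight term 0.5·γ·B·N_γ = 0.5 × 10.99 × 3.9 × 37.2 = 797.21 kPa.
q_ult = 461 + 768.53 + 797.21 = 2026.7 kPa.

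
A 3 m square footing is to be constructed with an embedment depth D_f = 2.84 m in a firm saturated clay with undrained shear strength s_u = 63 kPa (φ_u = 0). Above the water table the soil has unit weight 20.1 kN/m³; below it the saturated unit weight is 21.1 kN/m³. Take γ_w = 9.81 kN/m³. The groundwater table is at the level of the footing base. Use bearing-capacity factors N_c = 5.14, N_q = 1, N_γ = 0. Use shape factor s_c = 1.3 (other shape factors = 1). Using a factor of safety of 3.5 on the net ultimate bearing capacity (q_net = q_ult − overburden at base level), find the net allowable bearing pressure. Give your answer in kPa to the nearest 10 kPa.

Effective surcharge at the founding depth q = γ·D_f = 20.1 × 2.84 = 57.084 kPa.
q_ult = c·N_c·s_c + q·N_q
     = 63 × 5.14 × 1.3 + 57.084 × 1
     = 420.97 + 57.084 = 478.05 kPa.
q_net = 478.05 − 57.084 = 420.97 kPa.
q_all(net) = 420.97 / 3.5 = 120.28 kPa.

q_all(net) ≈ 120 kPa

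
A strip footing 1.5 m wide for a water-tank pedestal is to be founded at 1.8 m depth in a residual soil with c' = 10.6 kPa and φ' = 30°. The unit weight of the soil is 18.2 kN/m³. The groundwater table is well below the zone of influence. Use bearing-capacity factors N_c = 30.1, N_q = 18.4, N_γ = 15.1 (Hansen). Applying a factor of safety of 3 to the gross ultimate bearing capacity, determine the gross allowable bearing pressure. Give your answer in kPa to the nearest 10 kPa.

q = γ·D_f = 18.2 × 1.8 = 32.76 kPa.
c·N_c = 10.6 × 30.1 = 319.06 kPa
q·N_q = 32.76 × 18.4 = 602.78 kPa
0.5·γ·B·N_γ = 0.5 × 18.2 × 1.5 × 15.1 = 206.11 kPa
q_ult = 319.06 + 602.78 + 206.11 = 1128 kPa.
q_all = q_ult / FS = 1128 / 3 = 375.99 kPa.

q_all ≈ 380 kPa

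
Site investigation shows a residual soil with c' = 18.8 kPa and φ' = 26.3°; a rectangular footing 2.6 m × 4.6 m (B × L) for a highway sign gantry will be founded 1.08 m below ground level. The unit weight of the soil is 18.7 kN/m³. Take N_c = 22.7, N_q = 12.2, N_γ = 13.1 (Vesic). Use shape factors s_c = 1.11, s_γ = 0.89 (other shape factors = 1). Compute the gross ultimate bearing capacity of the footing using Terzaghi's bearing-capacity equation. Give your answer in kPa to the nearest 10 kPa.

Effective surcharge at the founding depth q = γ·D_f = 18.7 × 1.08 = 20.196 kPa.
q_ult = c·N_c·s_c + q·N_q + 0.5·γ·B·N_γ·s_γ
     = 18.8 × 22.7 × 1.11 + 20.196 × 12.2 + 0.5 × 18.7 × 2.6 × 13.1 × 0.89
     = 473.7 + 246.39 + 283.43 = 1003.5 kPa.

q_ult ≈ 1000 kPa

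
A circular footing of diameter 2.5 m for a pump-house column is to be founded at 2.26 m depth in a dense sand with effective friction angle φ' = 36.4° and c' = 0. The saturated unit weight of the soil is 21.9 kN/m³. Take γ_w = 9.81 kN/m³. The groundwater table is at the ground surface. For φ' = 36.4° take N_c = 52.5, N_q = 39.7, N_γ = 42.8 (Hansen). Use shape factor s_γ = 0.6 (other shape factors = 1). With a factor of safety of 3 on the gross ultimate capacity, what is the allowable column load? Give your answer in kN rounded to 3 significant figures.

P_all ≈ 2410 kN

Water table at ground surface, so effective unit weight γ' = 21.9 − 9.81 = 12.09 kN/m³ is used throughout; overburden q = 12.09 × 2.26 = 27.323 kPa; the same γ' applies in the ½γBN_γ term.
Surcharge term q·N_q = 27.323 × 39.7 = 1084.7 kPa; self-weight term 0.5·γ·B·N_γ·s_γ = 0.5 × 12.09 × 2.5 × 42.8 × 0.6 = 388.09 kPa.
q_ult = 1084.7 + 388.09 = 1472.8 kPa.
Gross allowable pressure q_all = 1472.8 / 3 = 490.94 kPa.
Footing area = 4.9087 m², so allowable column load = 490.94 × 4.9087 = 2409.9 kN.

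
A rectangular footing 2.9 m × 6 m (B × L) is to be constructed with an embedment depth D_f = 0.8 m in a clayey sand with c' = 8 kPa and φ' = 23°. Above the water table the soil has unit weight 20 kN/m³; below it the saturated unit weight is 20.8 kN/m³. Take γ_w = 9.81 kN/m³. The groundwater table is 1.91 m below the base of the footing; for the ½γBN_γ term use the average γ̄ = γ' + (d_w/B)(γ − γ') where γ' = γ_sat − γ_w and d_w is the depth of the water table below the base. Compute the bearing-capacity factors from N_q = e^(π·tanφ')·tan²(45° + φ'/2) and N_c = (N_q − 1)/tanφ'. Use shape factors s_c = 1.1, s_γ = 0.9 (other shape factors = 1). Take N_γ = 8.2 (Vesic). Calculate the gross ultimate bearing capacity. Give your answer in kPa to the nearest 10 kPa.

q_ult ≈ 480 kPa

tan23° = 0.4245, so N_q = e^(π×0.4245)·tan²(56.5°) = 3.794 × 2.283 = 8.66.
N_c = (8.66 − 1)/tan23° = 18.05.
q = γ·D_f = 20 × 0.8 = 16 kPa.
γ' = 10.99 kN/m³; averaging over the depth B below the base, γ̄ = γ' + (d_w/B)(γ − γ') = 16.924 kN/m³.
c·N_c·s_c = 8 × 18.049 × 1.1 = 158.83 kPa
q·N_q = 16 × 8.6612 = 138.58 kPa
0.5·γ·B·N_γ·s_γ = 0.5 × 16.924 × 2.9 × 8.2 × 0.9 = 181.11 kPa
q_ult = 158.83 + 138.58 + 181.11 = 478.51 kPa.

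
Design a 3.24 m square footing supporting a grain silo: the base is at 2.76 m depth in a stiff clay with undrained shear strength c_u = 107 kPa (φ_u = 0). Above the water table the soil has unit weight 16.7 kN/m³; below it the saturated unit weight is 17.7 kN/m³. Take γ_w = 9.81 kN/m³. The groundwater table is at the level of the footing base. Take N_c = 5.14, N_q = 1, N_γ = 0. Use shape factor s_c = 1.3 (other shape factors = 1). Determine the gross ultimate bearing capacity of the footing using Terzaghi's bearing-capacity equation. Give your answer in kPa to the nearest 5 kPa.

Overburden at base level: q = 16.7 × 2.76 = 46.092 kPa.
Cohesion term c·N_c·s_c = 107 × 5.14 × 1.3 = 714.97 kPa; surcharge term q·N_q = 46.092 × 1 = 46.092 kPa.
q_ult = 714.97 + 46.092 = 761.07 kPa.

q_ult ≈ 760 kPa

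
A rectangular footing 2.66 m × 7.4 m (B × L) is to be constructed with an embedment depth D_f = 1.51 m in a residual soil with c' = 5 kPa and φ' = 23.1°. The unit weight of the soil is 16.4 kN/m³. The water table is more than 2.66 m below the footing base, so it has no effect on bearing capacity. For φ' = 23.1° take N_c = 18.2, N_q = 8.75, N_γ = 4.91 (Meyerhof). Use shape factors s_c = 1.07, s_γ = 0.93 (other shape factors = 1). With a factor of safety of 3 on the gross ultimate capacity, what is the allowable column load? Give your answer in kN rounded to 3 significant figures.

P_all ≈ 2710 kN

q = γ·D_f = 16.4 × 1.51 = 24.764 kPa.
c·N_c·s_c = 5 × 18.2 × 1.07 = 97.37 kPa
q·N_q = 24.764 × 8.75 = 216.69 kPa
0.5·γ·B·N_γ·s_γ = 0.5 × 16.4 × 2.66 × 4.91 × 0.93 = 99.6 kPa
q_ult = 97.37 + 216.69 + 99.6 = 413.66 kPa.
Gross allowable pressure q_all = 413.66 / 3 = 137.89 kPa.
Footing area = 19.684 m², so allowable column load = 137.89 × 19.684 = 2714.1 kN.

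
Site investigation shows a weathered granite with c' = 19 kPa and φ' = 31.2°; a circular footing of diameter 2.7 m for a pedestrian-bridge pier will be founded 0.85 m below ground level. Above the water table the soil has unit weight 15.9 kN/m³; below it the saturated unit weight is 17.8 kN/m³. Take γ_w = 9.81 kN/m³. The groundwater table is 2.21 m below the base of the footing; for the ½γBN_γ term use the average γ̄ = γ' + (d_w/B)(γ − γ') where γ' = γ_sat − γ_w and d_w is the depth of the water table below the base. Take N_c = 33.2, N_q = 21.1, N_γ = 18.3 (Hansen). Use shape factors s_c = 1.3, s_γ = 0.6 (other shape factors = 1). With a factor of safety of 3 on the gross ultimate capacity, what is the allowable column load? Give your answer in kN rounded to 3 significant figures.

P_all ≈ 2520 kN

Effective surcharge at the founding depth q = γ·D_f = 15.9 × 0.85 = 13.515 kPa.
With d_w = 2.21 m < B, γ̄ = 7.99 + (2.21/2.7) × (15.9 − 7.99) = 14.464 kN/m³.
q_ult = c·N_c·s_c + q·N_q + 0.5·γ·B·N_γ·s_γ
     = 19 × 33.2 × 1.3 + 13.515 × 21.1 + 0.5 × 14.464 × 2.7 × 18.3 × 0.6
     = 820.04 + 285.17 + 214.41 = 1319.6 kPa.
Gross allowable pressure q_all = 1319.6 / 3 = 439.87 kPa.
Footing area = 5.7256 m², so allowable column load = 439.87 × 5.7256 = 2518.5 kN.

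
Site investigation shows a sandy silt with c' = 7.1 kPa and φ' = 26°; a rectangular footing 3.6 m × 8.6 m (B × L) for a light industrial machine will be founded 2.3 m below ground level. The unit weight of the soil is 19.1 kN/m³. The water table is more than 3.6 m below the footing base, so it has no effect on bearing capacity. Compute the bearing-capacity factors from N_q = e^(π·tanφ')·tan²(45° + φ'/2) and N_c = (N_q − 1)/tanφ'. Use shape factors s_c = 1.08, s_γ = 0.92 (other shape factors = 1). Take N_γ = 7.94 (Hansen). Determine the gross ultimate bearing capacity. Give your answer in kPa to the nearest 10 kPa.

tan26° = 0.4877, so N_q = e^(π×0.4877)·tan²(58°) = 4.629 × 2.561 = 11.85.
N_c = (11.85 − 1)/tan26° = 22.25.
q = γ·D_f = 19.1 × 2.3 = 43.93 kPa.
c·N_c·s_c = 7.1 × 22.254 × 1.08 = 170.65 kPa
q·N_q = 43.93 × 11.854 = 520.76 kPa
0.5·γ·B·N_γ·s_γ = 0.5 × 19.1 × 3.6 × 7.94 × 0.92 = 251.14 kPa
q_ult = 170.65 + 520.76 + 251.14 = 942.54 kPa.

q_ult ≈ 940 kPa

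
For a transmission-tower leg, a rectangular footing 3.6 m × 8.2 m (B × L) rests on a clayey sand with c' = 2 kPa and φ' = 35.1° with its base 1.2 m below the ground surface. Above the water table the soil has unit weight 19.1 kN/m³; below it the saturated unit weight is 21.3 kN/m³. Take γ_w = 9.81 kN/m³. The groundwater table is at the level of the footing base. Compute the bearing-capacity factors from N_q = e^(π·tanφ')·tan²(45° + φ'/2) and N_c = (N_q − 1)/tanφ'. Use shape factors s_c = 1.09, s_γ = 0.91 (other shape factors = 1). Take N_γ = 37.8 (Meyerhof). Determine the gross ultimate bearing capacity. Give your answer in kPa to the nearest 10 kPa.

tan35.1° = 0.7028, so N_q = e^(π×0.7028)·tan²(62.55°) = 9.097 × 3.706 = 33.71.
N_c = (33.71 − 1)/tan35.1° = 46.55.
Effective surcharge at the founding depth q = γ·D_f = 19.1 × 1.2 = 22.92 kPa.
The water table coincides with the base, so in the self-weight term γ → γ' = 11.49 kN/m³.
q_ult = c·N_c·s_c + q·N_q + 0.5·γ·B·N_γ·s_γ
     = 2 × 46.546 × 1.09 + 22.92 × 33.713 + 0.5 × 11.49 × 3.6 × 37.8 × 0.91
     = 101.47 + 772.7 + 711.42 = 1585.6 kPa.

q_ult ≈ 1590 kPa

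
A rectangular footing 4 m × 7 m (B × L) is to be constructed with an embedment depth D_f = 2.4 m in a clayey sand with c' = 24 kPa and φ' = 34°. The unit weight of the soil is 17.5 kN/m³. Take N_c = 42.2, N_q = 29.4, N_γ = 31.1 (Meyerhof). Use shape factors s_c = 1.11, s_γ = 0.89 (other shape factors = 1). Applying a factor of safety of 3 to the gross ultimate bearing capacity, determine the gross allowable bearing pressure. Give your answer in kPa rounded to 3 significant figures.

Overburden at base level: q = 17.5 × 2.4 = 42 kPa.
Cohesion term c·N_c·s_c = 24 × 42.2 × 1.11 = 1124.2 kPa; surcharge term q·N_q = 42 × 29.4 = 1234.8 kPa; self-weight term 0.5·γ·B·N_γ·s_γ = 0.5 × 17.5 × 4 × 31.1 × 0.89 = 968.76 kPa.
q_ult = 1124.2 + 1234.8 + 968.76 = 3327.8 kPa.
q_all = q_ult / FS = 3327.8 / 3 = 1109.3 kPa.

q_all ≈ 1110 kPa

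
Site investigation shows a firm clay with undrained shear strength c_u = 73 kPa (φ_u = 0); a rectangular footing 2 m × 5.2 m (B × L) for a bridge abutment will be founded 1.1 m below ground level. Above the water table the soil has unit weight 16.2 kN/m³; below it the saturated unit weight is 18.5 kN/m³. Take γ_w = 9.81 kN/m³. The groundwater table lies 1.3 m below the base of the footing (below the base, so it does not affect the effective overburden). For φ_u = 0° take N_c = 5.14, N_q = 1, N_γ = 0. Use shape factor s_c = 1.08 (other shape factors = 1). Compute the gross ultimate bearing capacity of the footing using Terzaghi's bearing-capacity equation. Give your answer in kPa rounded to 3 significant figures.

Overburden at base level: q = 16.2 × 1.1 = 17.82 kPa.
Cohesion term c·N_c·s_c = 73 × 5.14 × 1.08 = 405.24 kPa; surcharge term q·N_q = 17.82 × 1 = 17.82 kPa.
q_ult = 405.24 + 17.82 = 423.06 kPa.

q_ult ≈ 423 kPa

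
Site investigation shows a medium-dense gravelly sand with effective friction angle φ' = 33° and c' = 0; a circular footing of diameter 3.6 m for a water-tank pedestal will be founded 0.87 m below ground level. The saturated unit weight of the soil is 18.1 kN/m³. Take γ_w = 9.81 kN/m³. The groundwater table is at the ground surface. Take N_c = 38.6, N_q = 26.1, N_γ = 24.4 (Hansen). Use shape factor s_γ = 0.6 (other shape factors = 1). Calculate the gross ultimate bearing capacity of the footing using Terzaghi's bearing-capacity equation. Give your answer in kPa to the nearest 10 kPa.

q_ult ≈ 410 kPa

γ' = 18.1 − 9.81 = 8.29 kN/m³ (submerged throughout). q = 8.29 × 0.87 = 7.2123 kPa; the same γ' applies in the ½γBN_γ term.
q·N_q = 7.2123 × 26.1 = 188.24 kPa
0.5·γ·B·N_γ·s_γ = 0.5 × 8.29 × 3.6 × 24.4 × 0.6 = 218.46 kPa
q_ult = 188.24 + 218.46 = 406.7 kPa.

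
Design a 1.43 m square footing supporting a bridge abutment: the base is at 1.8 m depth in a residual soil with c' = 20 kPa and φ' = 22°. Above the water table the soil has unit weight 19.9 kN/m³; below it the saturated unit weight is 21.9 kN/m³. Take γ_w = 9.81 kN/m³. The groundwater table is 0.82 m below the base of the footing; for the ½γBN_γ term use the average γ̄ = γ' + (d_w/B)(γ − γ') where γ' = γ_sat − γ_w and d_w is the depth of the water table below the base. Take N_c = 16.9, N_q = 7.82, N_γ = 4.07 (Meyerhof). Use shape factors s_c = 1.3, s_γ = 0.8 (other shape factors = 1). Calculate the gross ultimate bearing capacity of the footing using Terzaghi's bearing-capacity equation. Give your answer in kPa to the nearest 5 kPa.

q = γ·D_f = 19.9 × 1.8 = 35.82 kPa.
γ' = 12.09 kN/m³; averaging over the depth B below the base, γ̄ = γ' + (d_w/B)(γ − γ') = 16.568 kN/m³.
c·N_c·s_c = 20 × 16.9 × 1.3 = 439.4 kPa
q·N_q = 35.82 × 7.82 = 280.11 kPa
0.5·γ·B·N_γ·s_γ = 0.5 × 16.568 × 1.43 × 4.07 × 0.8 = 38.572 kPa
q_ult = 439.4 + 280.11 + 38.572 = 758.08 kPa.

q_ult ≈ 760 kPa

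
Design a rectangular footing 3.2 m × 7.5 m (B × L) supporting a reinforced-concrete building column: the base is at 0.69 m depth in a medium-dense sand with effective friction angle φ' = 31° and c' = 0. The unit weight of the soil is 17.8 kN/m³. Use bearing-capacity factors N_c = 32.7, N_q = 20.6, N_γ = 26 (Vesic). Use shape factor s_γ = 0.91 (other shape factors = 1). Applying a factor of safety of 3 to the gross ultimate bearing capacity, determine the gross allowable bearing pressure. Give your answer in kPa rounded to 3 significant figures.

Effective surcharge at the founding depth q = γ·D_f = 17.8 × 0.69 = 12.282 kPa.
q_ult = q·N_q + 0.5·γ·B·N_γ·s_γ
     = 12.282 × 20.6 + 0.5 × 17.8 × 3.2 × 26 × 0.91
     = 253.01 + 673.84 = 926.85 kPa.
q_all = q_ult / FS = 926.85 / 3 = 308.95 kPa.

q_all ≈ 309 kPa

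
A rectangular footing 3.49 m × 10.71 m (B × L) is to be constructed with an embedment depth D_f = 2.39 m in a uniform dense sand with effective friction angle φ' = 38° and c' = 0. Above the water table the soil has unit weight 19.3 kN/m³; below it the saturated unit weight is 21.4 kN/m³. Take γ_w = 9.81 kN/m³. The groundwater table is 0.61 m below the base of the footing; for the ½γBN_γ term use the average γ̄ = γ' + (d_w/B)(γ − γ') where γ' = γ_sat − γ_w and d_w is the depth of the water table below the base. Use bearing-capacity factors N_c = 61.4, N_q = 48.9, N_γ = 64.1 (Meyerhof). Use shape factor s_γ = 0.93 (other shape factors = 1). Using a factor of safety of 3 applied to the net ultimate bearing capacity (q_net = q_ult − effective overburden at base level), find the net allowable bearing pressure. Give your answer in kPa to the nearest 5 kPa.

q_all(net) ≈ 1185 kPa

q = γ·D_f = 19.3 × 2.39 = 46.127 kPa.
γ' = 11.59 kN/m³; averaging over the depth B below the base, γ̄ = γ' + (d_w/B)(γ − γ') = 12.938 kN/m³.
q·N_q = 46.127 × 48.9 = 2255.6 kPa
0.5·γ·B·N_γ·s_γ = 0.5 × 12.938 × 3.49 × 64.1 × 0.93 = 1345.8 kPa
q_ult = 2255.6 + 1345.8 = 3601.4 kPa.
Net ultimate: q_net = 3601.4 − 46.127 = 3555.3 kPa.
q_all(net) = 3555.3 / 3 = 1185.1 kPa.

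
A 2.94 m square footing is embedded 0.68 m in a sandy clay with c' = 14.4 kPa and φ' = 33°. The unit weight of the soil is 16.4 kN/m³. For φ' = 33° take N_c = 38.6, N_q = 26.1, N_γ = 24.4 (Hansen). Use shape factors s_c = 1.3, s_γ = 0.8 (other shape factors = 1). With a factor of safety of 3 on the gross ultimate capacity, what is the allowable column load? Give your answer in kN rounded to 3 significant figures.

q = γ·D_f = 16.4 × 0.68 = 11.152 kPa.
c·N_c·s_c = 14.4 × 38.6 × 1.3 = 722.59 kPa
q·N_q = 11.152 × 26.1 = 291.07 kPa
0.5·γ·B·N_γ·s_γ = 0.5 × 16.4 × 2.94 × 24.4 × 0.8 = 470.59 kPa
q_ult = 722.59 + 291.07 + 470.59 = 1484.2 kPa.
Gross allowable pressure q_all = 1484.2 / 3 = 494.75 kPa.
Footing area = 8.6436 m², so allowable column load = 494.75 × 8.6436 = 4276.4 kN.

P_all ≈ 4280 kN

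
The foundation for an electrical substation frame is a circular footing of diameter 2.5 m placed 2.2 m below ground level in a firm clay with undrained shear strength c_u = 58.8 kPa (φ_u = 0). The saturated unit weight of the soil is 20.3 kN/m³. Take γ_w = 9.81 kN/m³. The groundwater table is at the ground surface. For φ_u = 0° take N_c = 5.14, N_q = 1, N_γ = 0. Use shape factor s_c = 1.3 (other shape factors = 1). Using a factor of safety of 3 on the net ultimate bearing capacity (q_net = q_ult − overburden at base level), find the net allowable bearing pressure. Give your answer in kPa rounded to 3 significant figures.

q_all(net) ≈ 131 kPa

γ' = 20.3 − 9.81 = 10.49 kN/m³ (submerged throughout). q = 10.49 × 2.2 = 23.078 kPa.
c·N_c·s_c = 58.8 × 5.14 × 1.3 = 392.9 kPa
q·N_q = 23.078 × 1 = 23.078 kPa
q_ult = 392.9 + 23.078 = 415.98 kPa.
q_net = 415.98 − 23.078 = 392.9 kPa.
q_all(net) = 392.9 / 3 = 130.97 kPa.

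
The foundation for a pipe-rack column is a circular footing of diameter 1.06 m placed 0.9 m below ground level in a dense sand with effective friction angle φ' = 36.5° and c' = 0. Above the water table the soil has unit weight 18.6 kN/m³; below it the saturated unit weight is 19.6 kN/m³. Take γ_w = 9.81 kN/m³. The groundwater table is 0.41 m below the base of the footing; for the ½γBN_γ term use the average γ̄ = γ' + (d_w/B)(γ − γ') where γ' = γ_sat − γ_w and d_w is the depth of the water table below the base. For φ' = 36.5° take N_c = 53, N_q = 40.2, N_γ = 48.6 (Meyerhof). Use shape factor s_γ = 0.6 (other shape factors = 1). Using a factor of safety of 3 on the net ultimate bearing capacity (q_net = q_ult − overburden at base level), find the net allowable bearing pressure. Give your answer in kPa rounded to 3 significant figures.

q = γ·D_f = 18.6 × 0.9 = 16.74 kPa.
γ' = 9.79 kN/m³; averaging over the depth B below the base, γ̄ = γ' + (d_w/B)(γ − γ') = 13.198 kN/m³.
q·N_q = 16.74 × 40.2 = 672.95 kPa
0.5·γ·B·N_γ·s_γ = 0.5 × 13.198 × 1.06 × 48.6 × 0.6 = 203.97 kPa
q_ult = 672.95 + 203.97 = 876.91 kPa.
q_net = 876.91 − 16.74 = 860.17 kPa.
q_all(net) = 860.17 / 3 = 286.72 kPa.

q_all(net) ≈ 287 kPa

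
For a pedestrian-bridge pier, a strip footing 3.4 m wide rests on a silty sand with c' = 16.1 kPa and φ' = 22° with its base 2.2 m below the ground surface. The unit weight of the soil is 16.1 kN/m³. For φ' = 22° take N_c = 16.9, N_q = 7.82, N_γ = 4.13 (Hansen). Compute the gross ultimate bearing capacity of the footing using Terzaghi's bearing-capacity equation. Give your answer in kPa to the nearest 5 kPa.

q_ult ≈ 660 kPa

Effective surcharge at the founding depth q = γ·D_f = 16.1 × 2.2 = 35.42 kPa.
q_ult = c·N_c + q·N_q + 0.5·γ·B·N_γ
     = 16.1 × 16.9 + 35.42 × 7.82 + 0.5 × 16.1 × 3.4 × 4.13
     = 272.09 + 276.98 + 113.04 = 662.11 kPa.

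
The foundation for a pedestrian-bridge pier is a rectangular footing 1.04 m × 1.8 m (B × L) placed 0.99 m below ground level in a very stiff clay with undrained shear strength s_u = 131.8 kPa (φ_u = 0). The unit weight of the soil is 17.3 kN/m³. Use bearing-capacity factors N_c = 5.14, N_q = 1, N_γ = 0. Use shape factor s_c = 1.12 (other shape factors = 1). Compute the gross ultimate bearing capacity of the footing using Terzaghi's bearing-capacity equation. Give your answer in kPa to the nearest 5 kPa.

Overburden at base level: q = 17.3 × 0.99 = 17.127 kPa.
Cohesion term c·N_c·s_c = 131.8 × 5.14 × 1.12 = 758.75 kPa; surcharge term q·N_q = 17.127 × 1 = 17.127 kPa.
q_ult = 758.75 + 17.127 = 775.87 kPa.

q_ult ≈ 775 kPa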